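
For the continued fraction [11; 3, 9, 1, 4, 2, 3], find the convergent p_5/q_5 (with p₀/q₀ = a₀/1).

Using pₖ = aₖpₖ₋₁ + pₖ₋₂, qₖ = aₖqₖ₋₁ + qₖ₋₂ (with p₋₁=1, p₋₂=0, q₋₁=0, q₋₂=1):
  k=0: a=11, p=11, q=1
  k=1: a=3, p=34, q=3
  k=2: a=9, p=317, q=28
  k=3: a=1, p=351, q=31
  k=4: a=4, p=1721, q=152
  k=5: a=2, p=3793, q=335

3793/335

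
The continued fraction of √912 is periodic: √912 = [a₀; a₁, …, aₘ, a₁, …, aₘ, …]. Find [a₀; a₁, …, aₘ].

a₀ = ⌊√912⌋ = 30.
With m₀=0, d₀=1 and mₖ₊₁ = dₖaₖ − mₖ, dₖ₊₁ = (n − mₖ₊₁²)/dₖ, aₖ₊₁ = ⌊(a₀+mₖ₊₁)/dₖ₊₁⌋:
  k=1: m=30, d=12, a=5
  k=2: m=30, d=1, a=60
d=1 and a=2a₀=60 at k=2, so the next step gives (m, d) = (30, 12) again — its k=1 value — and the period has length 2.

[30; 5, 60]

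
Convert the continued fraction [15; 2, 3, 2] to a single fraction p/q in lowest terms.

Fold from the inside: start with 2/1.
  3 + 1/2 = 7/2
  2 + 2/7 = 16/7
  15 + 7/16 = 247/16

247/16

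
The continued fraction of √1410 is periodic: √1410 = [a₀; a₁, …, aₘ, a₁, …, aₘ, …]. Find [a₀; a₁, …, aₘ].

a₀ = ⌊√1410⌋ = 37.
With m₀=0, d₀=1 and mₖ₊₁ = dₖaₖ − mₖ, dₖ₊₁ = (n − mₖ₊₁²)/dₖ, aₖ₊₁ = ⌊(a₀+mₖ₊₁)/dₖ₊₁⌋:
  k=1: m=37, d=41, a=1
  k=2: m=4, d=34, a=1
  k=3: m=30, d=15, a=4
  k=4: m=30, d=34, a=1
  k=5: m=4, d=41, a=1
  k=6: m=37, d=1, a=74
d=1 and a=2a₀=74 at k=6, so the next step gives (m, d) = (37, 41) again — its k=1 value — and the period has length 6.

[37; 1, 1, 4, 1, 1, 74]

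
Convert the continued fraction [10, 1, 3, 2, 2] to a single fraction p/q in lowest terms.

237/22

Using pₖ = aₖpₖ₋₁ + pₖ₋₂ and qₖ = aₖqₖ₋₁ + qₖ₋₂:
  k=0: a=10, p=10, q=1
  k=1: a=1, p=11, q=1
  k=2: a=3, p=43, q=4
  k=3: a=2, p=97, q=9
  k=4: a=2, p=237, q=22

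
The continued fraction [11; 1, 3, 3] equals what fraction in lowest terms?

Using pₖ = aₖpₖ₋₁ + pₖ₋₂ and qₖ = aₖqₖ₋₁ + qₖ₋₂:
  k=0: a=11, p=11, q=1
  k=1: a=1, p=12, q=1
  k=2: a=3, p=47, q=4
  k=3: a=3, p=153, q=13

153/13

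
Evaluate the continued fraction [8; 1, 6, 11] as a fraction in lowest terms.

Using pₖ = aₖpₖ₋₁ + pₖ₋₂ and qₖ = aₖqₖ₋₁ + qₖ₋₂:
  k=0: a=8, p=8, q=1
  k=1: a=1, p=9, q=1
  k=2: a=6, p=62, q=7
  k=3: a=11, p=691, q=78

691/78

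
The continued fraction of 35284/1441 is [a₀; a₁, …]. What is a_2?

35284 = 24·1441 + 700   →  a_0 = 24
1441 = 2·700 + 41   →  a_1 = 2
700 = 17·41 + 3   →  a_2 = 17

17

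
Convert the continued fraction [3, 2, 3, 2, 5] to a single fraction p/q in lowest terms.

Fold from the inside: start with 5/1.
  2 + 1/5 = 11/5
  3 + 5/11 = 38/11
  2 + 11/38 = 87/38
  3 + 38/87 = 299/87

299/87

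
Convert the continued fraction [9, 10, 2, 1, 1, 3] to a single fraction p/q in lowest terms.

1701/187

Using pₖ = aₖpₖ₋₁ + pₖ₋₂ and qₖ = aₖqₖ₋₁ + qₖ₋₂:
  k=0: a=9, p=9, q=1
  k=1: a=10, p=91, q=10
  k=2: a=2, p=191, q=21
  k=3: a=1, p=282, q=31
  k=4: a=1, p=473, q=52
  k=5: a=3, p=1701, q=187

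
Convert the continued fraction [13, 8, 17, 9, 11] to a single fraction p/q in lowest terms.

Using pₖ = aₖpₖ₋₁ + pₖ₋₂ and qₖ = aₖqₖ₋₁ + qₖ₋₂:
  k=0: a=13, p=13, q=1
  k=1: a=8, p=105, q=8
  k=2: a=17, p=1798, q=137
  k=3: a=9, p=16287, q=1241
  k=4: a=11, p=180955, q=13788

180955/13788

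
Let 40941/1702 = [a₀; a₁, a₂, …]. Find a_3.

40941 = 24·1702 + 93   →  a_0 = 24
1702 = 18·93 + 28   →  a_1 = 18
93 = 3·28 + 9   →  a_2 = 3
28 = 3·9 + 1   →  a_3 = 3

3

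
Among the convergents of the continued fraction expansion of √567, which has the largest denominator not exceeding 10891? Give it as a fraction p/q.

96771/4064

√567 = [23; 1, 4, 3, 4, 1, 46, …] (period length 6).
Convergents:
  p_0/q_0 = 23/1
  p_1/q_1 = 24/1
  p_2/q_2 = 119/5
  p_3/q_3 = 381/16
  p_4/q_4 = 1643/69
  p_5/q_5 = 2024/85
  p_6/q_6 = 94747/3979
  p_7/q_7 = 96771/4064
  p_8/q_8 = 481831/20235
q_7 = 4064 ≤ 10891 < 20235 = q_8, so the answer is 96771/4064.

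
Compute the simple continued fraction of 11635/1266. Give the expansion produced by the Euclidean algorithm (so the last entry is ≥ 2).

[9; 5, 3, 1, 19, 3]

11635 = 9·1266 + 241
1266 = 5·241 + 61
241 = 3·61 + 58
61 = 1·58 + 3
58 = 19·3 + 1
3 = 3·1 + 0  (stop)
So 11635/1266 = [9; 5, 3, 1, 19, 3].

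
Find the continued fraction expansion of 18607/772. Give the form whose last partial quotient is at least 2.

[24; 9, 1, 3, 2, 1, 1, 3]

18607 = 24·772 + 79
772 = 9·79 + 61
79 = 1·61 + 18
61 = 3·18 + 7
18 = 2·7 + 4
7 = 1·4 + 3
4 = 1·3 + 1
3 = 3·1 + 0  (stop)
So 18607/772 = [24; 9, 1, 3, 2, 1, 1, 3].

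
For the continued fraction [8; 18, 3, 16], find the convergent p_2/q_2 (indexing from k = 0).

Using pₖ = aₖpₖ₋₁ + pₖ₋₂, qₖ = aₖqₖ₋₁ + qₖ₋₂ (with p₋₁=1, p₋₂=0, q₋₁=0, q₋₂=1):
  k=0: a=8, p=8, q=1
  k=1: a=18, p=145, q=18
  k=2: a=3, p=443, q=55

443/55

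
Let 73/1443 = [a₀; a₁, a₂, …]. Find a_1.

19

73 = 0·1443 + 73   →  a_0 = 0
1443 = 19·73 + 56   →  a_1 = 19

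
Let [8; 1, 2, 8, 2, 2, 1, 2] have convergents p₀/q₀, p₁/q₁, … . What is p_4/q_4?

Using pₖ = aₖpₖ₋₁ + pₖ₋₂, qₖ = aₖqₖ₋₁ + qₖ₋₂ (with p₋₁=1, p₋₂=0, q₋₁=0, q₋₂=1):
  k=0: a=8, p=8, q=1
  k=1: a=1, p=9, q=1
  k=2: a=2, p=26, q=3
  k=3: a=8, p=217, q=25
  k=4: a=2, p=460, q=53

460/53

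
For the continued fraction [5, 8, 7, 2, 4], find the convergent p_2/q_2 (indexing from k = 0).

292/57

Using pₖ = aₖpₖ₋₁ + pₖ₋₂, qₖ = aₖqₖ₋₁ + qₖ₋₂ (with p₋₁=1, p₋₂=0, q₋₁=0, q₋₂=1):
  k=0: a=5, p=5, q=1
  k=1: a=8, p=41, q=8
  k=2: a=7, p=292, q=57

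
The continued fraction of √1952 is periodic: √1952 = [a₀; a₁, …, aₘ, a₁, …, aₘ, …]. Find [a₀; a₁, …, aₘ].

a₀ = ⌊√1952⌋ = 44.

[44; 5, 1, 1, 21, 1, 1, 5, 88]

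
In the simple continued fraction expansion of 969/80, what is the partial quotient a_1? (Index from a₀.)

8

969 = 12·80 + 9   →  a_0 = 12
80 = 8·9 + 8   →  a_1 = 8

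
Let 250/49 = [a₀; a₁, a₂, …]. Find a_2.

250 = 5·49 + 5   →  a_0 = 5
49 = 9·5 + 4   →  a_1 = 9
5 = 1·4 + 1   →  a_2 = 1

1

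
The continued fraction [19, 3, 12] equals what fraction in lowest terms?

Fold from the inside: start with 12/1.
  3 + 1/12 = 37/12
  19 + 12/37 = 715/37

715/37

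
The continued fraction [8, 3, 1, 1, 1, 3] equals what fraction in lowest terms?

Fold from the inside: start with 3/1.
  1 + 1/3 = 4/3
  1 + 3/4 = 7/4
  1 + 4/7 = 11/7
  3 + 7/11 = 40/11
  8 + 11/40 = 331/40

331/40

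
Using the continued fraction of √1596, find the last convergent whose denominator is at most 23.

799/20

√1596 = [39; 1, 18, 1, 78, …] (period length 4).
Convergents:
  p_0/q_0 = 39/1
  p_1/q_1 = 40/1
  p_2/q_2 = 759/19
  p_3/q_3 = 799/20
  p_4/q_4 = 63081/1579
q_3 = 20 ≤ 23 < 1579 = q_4, so the answer is 799/20.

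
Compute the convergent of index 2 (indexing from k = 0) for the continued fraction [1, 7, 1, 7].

Using pₖ = aₖpₖ₋₁ + pₖ₋₂, qₖ = aₖqₖ₋₁ + qₖ₋₂ (with p₋₁=1, p₋₂=0, q₋₁=0, q₋₂=1):
  k=0: a=1, p=1, q=1
  k=1: a=7, p=8, q=7
  k=2: a=1, p=9, q=8

9/8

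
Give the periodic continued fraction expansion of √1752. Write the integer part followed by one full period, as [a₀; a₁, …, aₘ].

a₀ = ⌊√1752⌋ = 41.
With m₀=0, d₀=1 and mₖ₊₁ = dₖaₖ − mₖ, dₖ₊₁ = (n − mₖ₊₁²)/dₖ, aₖ₊₁ = ⌊(a₀+mₖ₊₁)/dₖ₊₁⌋:
  k=1: m=41, d=71, a=1
  k=2: m=30, d=12, a=5
  k=3: m=30, d=71, a=1
  k=4: m=41, d=1, a=82
d=1 and a=2a₀=82 at k=4, so the next step gives (m, d) = (41, 71) again — its k=1 value — and the period has length 4.

[41; 1, 5, 1, 82]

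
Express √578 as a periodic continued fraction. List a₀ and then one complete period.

a₀ = ⌊√578⌋ = 24.
With m₀=0, d₀=1 and mₖ₊₁ = dₖaₖ − mₖ, dₖ₊₁ = (n − mₖ₊₁²)/dₖ, aₖ₊₁ = ⌊(a₀+mₖ₊₁)/dₖ₊₁⌋:
  k=1: m=24, d=2, a=24
  k=2: m=24, d=1, a=48
d=1 and a=2a₀=48 at k=2, so the next step gives (m, d) = (24, 2) again — its k=1 value — and the period has length 2.

[24; 24, 48]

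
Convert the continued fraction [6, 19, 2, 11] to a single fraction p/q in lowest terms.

Using pₖ = aₖpₖ₋₁ + pₖ₋₂ and qₖ = aₖqₖ₋₁ + qₖ₋₂:
  k=0: a=6, p=6, q=1
  k=1: a=19, p=115, q=19
  k=2: a=2, p=236, q=39
  k=3: a=11, p=2711, q=448

2711/448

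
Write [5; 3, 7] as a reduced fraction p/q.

Fold from the inside: start with 7/1.
  3 + 1/7 = 22/7
  5 + 7/22 = 117/22

117/22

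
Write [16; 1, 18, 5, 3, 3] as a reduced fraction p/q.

17236/1017

Using pₖ = aₖpₖ₋₁ + pₖ₋₂ and qₖ = aₖqₖ₋₁ + qₖ₋₂:
  k=0: a=16, p=16, q=1
  k=1: a=1, p=17, q=1
  k=2: a=18, p=322, q=19
  k=3: a=5, p=1627, q=96
  k=4: a=3, p=5203, q=307
  k=5: a=3, p=17236, q=1017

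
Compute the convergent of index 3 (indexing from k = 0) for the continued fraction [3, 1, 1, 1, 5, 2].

11/3

Using pₖ = aₖpₖ₋₁ + pₖ₋₂, qₖ = aₖqₖ₋₁ + qₖ₋₂ (with p₋₁=1, p₋₂=0, q₋₁=0, q₋₂=1):
  k=0: a=3, p=3, q=1
  k=1: a=1, p=4, q=1
  k=2: a=1, p=7, q=2
  k=3: a=1, p=11, q=3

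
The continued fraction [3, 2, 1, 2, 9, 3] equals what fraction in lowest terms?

Using pₖ = aₖpₖ₋₁ + pₖ₋₂ and qₖ = aₖqₖ₋₁ + qₖ₋₂:
  k=0: a=3, p=3, q=1
  k=1: a=2, p=7, q=2
  k=2: a=1, p=10, q=3
  k=3: a=2, p=27, q=8
  k=4: a=9, p=253, q=75
  k=5: a=3, p=786, q=233

786/233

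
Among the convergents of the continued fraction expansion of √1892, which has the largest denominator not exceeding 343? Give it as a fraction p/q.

7525/173

√1892 = [43; 2, 86, …] (period length 2).
Convergents:
  p_0/q_0 = 43/1
  p_1/q_1 = 87/2
  p_2/q_2 = 7525/173
  p_3/q_3 = 15137/348
q_2 = 173 ≤ 343 < 348 = q_3, so the answer is 7525/173.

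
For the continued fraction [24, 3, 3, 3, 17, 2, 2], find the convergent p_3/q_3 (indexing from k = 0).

802/33

Using pₖ = aₖpₖ₋₁ + pₖ₋₂, qₖ = aₖqₖ₋₁ + qₖ₋₂ (with p₋₁=1, p₋₂=0, q₋₁=0, q₋₂=1):
  k=0: a=24, p=24, q=1
  k=1: a=3, p=73, q=3
  k=2: a=3, p=243, q=10
  k=3: a=3, p=802, q=33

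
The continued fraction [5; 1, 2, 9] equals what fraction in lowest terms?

159/28

Fold from the inside: start with 9/1.
  2 + 1/9 = 19/9
  1 + 9/19 = 28/19
  5 + 19/28 = 159/28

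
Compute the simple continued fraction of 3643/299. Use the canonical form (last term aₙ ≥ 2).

3643 = 12×299 + 55
299 = 5×55 + 24
55 = 2×24 + 7
24 = 3×7 + 3
7 = 2×3 + 1
3 = 3×1 + 0  (stop)
So 3643/299 = [12; 5, 2, 3, 2, 3].

[12; 5, 2, 3, 2, 3]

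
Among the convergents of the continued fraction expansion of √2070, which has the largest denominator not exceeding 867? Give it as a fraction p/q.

√2070 = [45; 2, 90, …] (period length 2).
Convergents:
  p_0/q_0 = 45/1
  p_1/q_1 = 91/2
  p_2/q_2 = 8235/181
  p_3/q_3 = 16561/364
  p_4/q_4 = 1498725/32941
q_3 = 364 ≤ 867 < 32941 = q_4, so the answer is 16561/364.

16561/364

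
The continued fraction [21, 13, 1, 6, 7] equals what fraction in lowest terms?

14603/693

Using pₖ = aₖpₖ₋₁ + pₖ₋₂ and qₖ = aₖqₖ₋₁ + qₖ₋₂:
  k=0: a=21, p=21, q=1
  k=1: a=13, p=274, q=13
  k=2: a=1, p=295, q=14
  k=3: a=6, p=2044, q=97
  k=4: a=7, p=14603, q=693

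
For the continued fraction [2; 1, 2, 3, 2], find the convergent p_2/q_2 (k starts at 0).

Using pₖ = aₖpₖ₋₁ + pₖ₋₂, qₖ = aₖqₖ₋₁ + qₖ₋₂ (with p₋₁=1, p₋₂=0, q₋₁=0, q₋₂=1):
  k=0: a=2, p=2, q=1
  k=1: a=1, p=3, q=1
  k=2: a=2, p=8, q=3

8/3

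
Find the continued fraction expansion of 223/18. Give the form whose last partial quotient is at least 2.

223 = 12·18 + 7
18 = 2·7 + 4
7 = 1·4 + 3
4 = 1·3 + 1
3 = 3·1 + 0  (stop)
So 223/18 = [12; 2, 1, 1, 3].

[12; 2, 1, 1, 3]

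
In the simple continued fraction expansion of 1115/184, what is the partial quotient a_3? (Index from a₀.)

1115 = 6·184 + 11   →  a_0 = 6
184 = 16·11 + 8   →  a_1 = 16
11 = 1·8 + 3   →  a_2 = 1
8 = 2·3 + 2   →  a_3 = 2

2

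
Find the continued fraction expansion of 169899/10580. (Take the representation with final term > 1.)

169899 = 16×10580 + 619
10580 = 17×619 + 57
619 = 10×57 + 49
57 = 1×49 + 8
49 = 6×8 + 1
8 = 8×1 + 0  (stop)
So 169899/10580 = [16; 17, 10, 1, 6, 8].

[16; 17, 10, 1, 6, 8]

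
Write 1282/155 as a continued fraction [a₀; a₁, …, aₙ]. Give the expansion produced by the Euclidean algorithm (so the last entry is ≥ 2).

[8; 3, 1, 2, 4, 3]

1282 = 8×155 + 42
155 = 3×42 + 29
42 = 1×29 + 13
29 = 2×13 + 3
13 = 4×3 + 1
3 = 3×1 + 0  (stop)
So 1282/155 = [8; 3, 1, 2, 4, 3].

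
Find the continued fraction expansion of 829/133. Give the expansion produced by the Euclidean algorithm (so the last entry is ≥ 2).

829 = 6×133 + 31
133 = 4×31 + 9
31 = 3×9 + 4
9 = 2×4 + 1
4 = 4×1 + 0  (stop)
So 829/133 = [6; 4, 3, 2, 4].

[6; 4, 3, 2, 4]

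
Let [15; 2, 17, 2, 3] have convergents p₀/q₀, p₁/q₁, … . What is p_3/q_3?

1115/72

Using pₖ = aₖpₖ₋₁ + pₖ₋₂, qₖ = aₖqₖ₋₁ + qₖ₋₂ (with p₋₁=1, p₋₂=0, q₋₁=0, q₋₂=1):
  k=0: a=15, p=15, q=1
  k=1: a=2, p=31, q=2
  k=2: a=17, p=542, q=35
  k=3: a=2, p=1115, q=72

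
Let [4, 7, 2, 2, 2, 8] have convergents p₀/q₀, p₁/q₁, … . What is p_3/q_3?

Using pₖ = aₖpₖ₋₁ + pₖ₋₂, qₖ = aₖqₖ₋₁ + qₖ₋₂ (with p₋₁=1, p₋₂=0, q₋₁=0, q₋₂=1):
  k=0: a=4, p=4, q=1
  k=1: a=7, p=29, q=7
  k=2: a=2, p=62, q=15
  k=3: a=2, p=153, q=37

153/37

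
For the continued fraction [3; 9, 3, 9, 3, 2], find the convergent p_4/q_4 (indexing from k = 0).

2520/811

Using pₖ = aₖpₖ₋₁ + pₖ₋₂, qₖ = aₖqₖ₋₁ + qₖ₋₂ (with p₋₁=1, p₋₂=0, q₋₁=0, q₋₂=1):
  k=0: a=3, p=3, q=1
  k=1: a=9, p=28, q=9
  k=2: a=3, p=87, q=28
  k=3: a=9, p=811, q=261
  k=4: a=3, p=2520, q=811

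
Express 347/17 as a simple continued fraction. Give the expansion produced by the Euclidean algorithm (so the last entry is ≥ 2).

347 = 20·17 + 7
17 = 2·7 + 3
7 = 2·3 + 1
3 = 3·1 + 0  (stop)
So 347/17 = [20; 2, 2, 3].

[20; 2, 2, 3]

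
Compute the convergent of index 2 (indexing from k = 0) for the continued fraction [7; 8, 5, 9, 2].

292/41

Using pₖ = aₖpₖ₋₁ + pₖ₋₂, qₖ = aₖqₖ₋₁ + qₖ₋₂ (with p₋₁=1, p₋₂=0, q₋₁=0, q₋₂=1):
  k=0: a=7, p=7, q=1
  k=1: a=8, p=57, q=8
  k=2: a=5, p=292, q=41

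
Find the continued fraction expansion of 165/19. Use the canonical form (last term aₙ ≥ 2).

165 = 8·19 + 13
19 = 1·13 + 6
13 = 2·6 + 1
6 = 6·1 + 0  (stop)
So 165/19 = [8; 1, 2, 6].

[8; 1, 2, 6]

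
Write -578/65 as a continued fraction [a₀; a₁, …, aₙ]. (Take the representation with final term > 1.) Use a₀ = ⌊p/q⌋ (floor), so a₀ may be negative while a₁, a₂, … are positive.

-578 = -9·65 + 7
65 = 9·7 + 2
7 = 3·2 + 1
2 = 2·1 + 0  (stop)
So -578/65 = [-9; 9, 3, 2].

[-9; 9, 3, 2]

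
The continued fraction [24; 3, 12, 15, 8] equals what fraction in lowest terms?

Using pₖ = aₖpₖ₋₁ + pₖ₋₂ and qₖ = aₖqₖ₋₁ + qₖ₋₂:
  k=0: a=24, p=24, q=1
  k=1: a=3, p=73, q=3
  k=2: a=12, p=900, q=37
  k=3: a=15, p=13573, q=558
  k=4: a=8, p=109484, q=4501

109484/4501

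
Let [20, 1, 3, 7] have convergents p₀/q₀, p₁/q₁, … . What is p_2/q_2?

Using pₖ = aₖpₖ₋₁ + pₖ₋₂, qₖ = aₖqₖ₋₁ + qₖ₋₂ (with p₋₁=1, p₋₂=0, q₋₁=0, q₋₂=1):
  k=0: a=20, p=20, q=1
  k=1: a=1, p=21, q=1
  k=2: a=3, p=83, q=4

83/4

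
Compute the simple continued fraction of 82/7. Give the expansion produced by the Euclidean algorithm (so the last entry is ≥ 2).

[11; 1, 2, 2]

82 = 11*7 + 5
7 = 1*5 + 2
5 = 2*2 + 1
2 = 2*1 + 0  (stop)
So 82/7 = [11; 1, 2, 2].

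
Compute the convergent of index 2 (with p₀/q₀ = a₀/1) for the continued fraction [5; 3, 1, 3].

Using pₖ = aₖpₖ₋₁ + pₖ₋₂, qₖ = aₖqₖ₋₁ + qₖ₋₂ (with p₋₁=1, p₋₂=0, q₋₁=0, q₋₂=1):
  k=0: a=5, p=5, q=1
  k=1: a=3, p=16, q=3
  k=2: a=1, p=21, q=4

21/4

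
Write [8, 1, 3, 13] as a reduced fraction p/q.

464/53

Fold from the inside: start with 13/1.
  3 + 1/13 = 40/13
  1 + 13/40 = 53/40
  8 + 40/53 = 464/53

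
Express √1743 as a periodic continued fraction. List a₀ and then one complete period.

a₀ = ⌊√1743⌋ = 41.
With m₀=0, d₀=1 and mₖ₊₁ = dₖaₖ − mₖ, dₖ₊₁ = (n − mₖ₊₁²)/dₖ, aₖ₊₁ = ⌊(a₀+mₖ₊₁)/dₖ₊₁⌋:
  k=1: m=41, d=62, a=1
  k=2: m=21, d=21, a=2
  k=3: m=21, d=62, a=1
  k=4: m=41, d=1, a=82
d=1 and a=2a₀=82 at k=4, so the next step gives (m, d) = (41, 62) again — its k=1 value — and the period has length 4.

[41; 1, 2, 1, 82]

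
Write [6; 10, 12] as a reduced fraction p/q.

738/121

Fold from the inside: start with 12/1.
  10 + 1/12 = 121/12
  6 + 12/121 = 738/121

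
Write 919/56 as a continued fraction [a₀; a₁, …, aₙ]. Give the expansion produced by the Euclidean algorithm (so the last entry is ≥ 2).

[16; 2, 2, 3, 3]

919 = 16*56 + 23
56 = 2*23 + 10
23 = 2*10 + 3
10 = 3*3 + 1
3 = 3*1 + 0  (stop)
So 919/56 = [16; 2, 2, 3, 3].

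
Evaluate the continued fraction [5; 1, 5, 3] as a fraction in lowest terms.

Fold from the inside: start with 3/1.
  5 + 1/3 = 16/3
  1 + 3/16 = 19/16
  5 + 16/19 = 111/19

111/19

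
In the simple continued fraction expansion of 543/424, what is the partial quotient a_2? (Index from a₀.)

1

543 = 1·424 + 119   →  a_0 = 1
424 = 3·119 + 67   →  a_1 = 3
119 = 1·67 + 52   →  a_2 = 1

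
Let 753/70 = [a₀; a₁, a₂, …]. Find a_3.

753 = 10·70 + 53   →  a_0 = 10
70 = 1·53 + 17   →  a_1 = 1
53 = 3·17 + 2   →  a_2 = 3
17 = 8·2 + 1   →  a_3 = 8

8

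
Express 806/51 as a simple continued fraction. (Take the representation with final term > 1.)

806 = 15·51 + 41
51 = 1·41 + 10
41 = 4·10 + 1
10 = 10·1 + 0  (stop)
So 806/51 = [15; 1, 4, 10].

[15; 1, 4, 10]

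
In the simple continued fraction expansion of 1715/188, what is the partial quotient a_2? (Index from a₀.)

5

1715 = 9·188 + 23   →  a_0 = 9
188 = 8·23 + 4   →  a_1 = 8
23 = 5·4 + 3   →  a_2 = 5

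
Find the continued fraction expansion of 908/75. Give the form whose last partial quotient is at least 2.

[12; 9, 2, 1, 2]

908 = 12·75 + 8
75 = 9·8 + 3
8 = 2·3 + 2
3 = 1·2 + 1
2 = 2·1 + 0  (stop)
So 908/75 = [12; 9, 2, 1, 2].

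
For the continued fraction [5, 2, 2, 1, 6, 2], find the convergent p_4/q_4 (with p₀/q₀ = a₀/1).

255/47

Using pₖ = aₖpₖ₋₁ + pₖ₋₂, qₖ = aₖqₖ₋₁ + qₖ₋₂ (with p₋₁=1, p₋₂=0, q₋₁=0, q₋₂=1):
  k=0: a=5, p=5, q=1
  k=1: a=2, p=11, q=2
  k=2: a=2, p=27, q=5
  k=3: a=1, p=38, q=7
  k=4: a=6, p=255, q=47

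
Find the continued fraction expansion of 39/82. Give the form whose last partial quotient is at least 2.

39 = 0×82 + 39
82 = 2×39 + 4
39 = 9×4 + 3
4 = 1×3 + 1
3 = 3×1 + 0  (stop)
So 39/82 = [0; 2, 9, 1, 3].

[0; 2, 9, 1, 3]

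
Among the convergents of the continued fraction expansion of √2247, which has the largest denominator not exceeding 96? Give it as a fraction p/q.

3650/77

√2247 = [47; 2, 2, 15, 2, 2, 94, …] (period length 6).
Convergents:
  p_0/q_0 = 47/1
  p_1/q_1 = 95/2
  p_2/q_2 = 237/5
  p_3/q_3 = 3650/77
  p_4/q_4 = 7537/159
q_3 = 77 ≤ 96 < 159 = q_4, so the answer is 3650/77.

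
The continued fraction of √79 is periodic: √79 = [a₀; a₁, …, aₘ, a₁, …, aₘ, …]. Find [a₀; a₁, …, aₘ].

[8; 1, 7, 1, 16]

a₀ = ⌊√79⌋ = 8.
With m₀=0, d₀=1 and mₖ₊₁ = dₖaₖ − mₖ, dₖ₊₁ = (n − mₖ₊₁²)/dₖ, aₖ₊₁ = ⌊(a₀+mₖ₊₁)/dₖ₊₁⌋:
  k=1: m=8, d=15, a=1
  k=2: m=7, d=2, a=7
  k=3: m=7, d=15, a=1
  k=4: m=8, d=1, a=16
d=1 and a=2a₀=16 at k=4, so the next step gives (m, d) = (8, 15) again — its k=1 value — and the period has length 4.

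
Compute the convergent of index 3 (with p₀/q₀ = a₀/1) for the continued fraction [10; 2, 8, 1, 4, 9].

199/19

Using pₖ = aₖpₖ₋₁ + pₖ₋₂, qₖ = aₖqₖ₋₁ + qₖ₋₂ (with p₋₁=1, p₋₂=0, q₋₁=0, q₋₂=1):
  k=0: a=10, p=10, q=1
  k=1: a=2, p=21, q=2
  k=2: a=8, p=178, q=17
  k=3: a=1, p=199, q=19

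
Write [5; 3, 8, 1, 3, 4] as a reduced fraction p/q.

2469/464

Fold from the inside: start with 4/1.
  3 + 1/4 = 13/4
  1 + 4/13 = 17/13
  8 + 13/17 = 149/17
  3 + 17/149 = 464/149
  5 + 149/464 = 2469/464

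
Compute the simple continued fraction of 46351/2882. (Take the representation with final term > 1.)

46351 = 16×2882 + 239
2882 = 12×239 + 14
239 = 17×14 + 1
14 = 14×1 + 0  (stop)
So 46351/2882 = [16; 12, 17, 14].

[16; 12, 17, 14]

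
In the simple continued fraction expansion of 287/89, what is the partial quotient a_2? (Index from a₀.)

2

287 = 3·89 + 20   →  a_0 = 3
89 = 4·20 + 9   →  a_1 = 4
20 = 2·9 + 2   →  a_2 = 2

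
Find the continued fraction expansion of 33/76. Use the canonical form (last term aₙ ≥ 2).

33 = 0*76 + 33
76 = 2*33 + 10
33 = 3*10 + 3
10 = 3*3 + 1
3 = 3*1 + 0  (stop)
So 33/76 = [0; 2, 3, 3, 3].

[0; 2, 3, 3, 3]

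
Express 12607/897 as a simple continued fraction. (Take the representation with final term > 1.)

[14; 18, 3, 3, 1, 3]

12607 = 14*897 + 49
897 = 18*49 + 15
49 = 3*15 + 4
15 = 3*4 + 3
4 = 1*3 + 1
3 = 3*1 + 0  (stop)
So 12607/897 = [14; 18, 3, 3, 1, 3].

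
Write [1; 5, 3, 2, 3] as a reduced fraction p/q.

151/127

Using pₖ = aₖpₖ₋₁ + pₖ₋₂ and qₖ = aₖqₖ₋₁ + qₖ₋₂:
  k=0: a=1, p=1, q=1
  k=1: a=5, p=6, q=5
  k=2: a=3, p=19, q=16
  k=3: a=2, p=44, q=37
  k=4: a=3, p=151, q=127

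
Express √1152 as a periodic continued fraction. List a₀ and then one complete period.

a₀ = ⌊√1152⌋ = 33.

[33; 1, 15, 1, 66]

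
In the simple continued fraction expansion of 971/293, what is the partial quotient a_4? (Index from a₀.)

971 = 3·293 + 92   →  a_0 = 3
293 = 3·92 + 17   →  a_1 = 3
92 = 5·17 + 7   →  a_2 = 5
17 = 2·7 + 3   →  a_3 = 2
7 = 2·3 + 1   →  a_4 = 2

2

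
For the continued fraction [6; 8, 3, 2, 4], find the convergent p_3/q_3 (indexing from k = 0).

Using pₖ = aₖpₖ₋₁ + pₖ₋₂, qₖ = aₖqₖ₋₁ + qₖ₋₂ (with p₋₁=1, p₋₂=0, q₋₁=0, q₋₂=1):
  k=0: a=6, p=6, q=1
  k=1: a=8, p=49, q=8
  k=2: a=3, p=153, q=25
  k=3: a=2, p=355, q=58

355/58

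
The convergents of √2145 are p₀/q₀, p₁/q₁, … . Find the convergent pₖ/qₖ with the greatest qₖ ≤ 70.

√2145 = [46; 3, 5, 2, 5, 3, 92, …] (period length 6).
Convergents:
  p_0/q_0 = 46/1
  p_1/q_1 = 139/3
  p_2/q_2 = 741/16
  p_3/q_3 = 1621/35
  p_4/q_4 = 8846/191
q_3 = 35 ≤ 70 < 191 = q_4, so the answer is 1621/35.

1621/35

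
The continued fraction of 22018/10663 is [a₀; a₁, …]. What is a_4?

4

22018 = 2·10663 + 692   →  a_0 = 2
10663 = 15·692 + 283   →  a_1 = 15
692 = 2·283 + 126   →  a_2 = 2
283 = 2·126 + 31   →  a_3 = 2
126 = 4·31 + 2   →  a_4 = 4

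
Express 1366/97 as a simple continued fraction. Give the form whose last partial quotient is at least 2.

1366 = 14×97 + 8
97 = 12×8 + 1
8 = 8×1 + 0  (stop)
So 1366/97 = [14; 12, 8].

[14; 12, 8]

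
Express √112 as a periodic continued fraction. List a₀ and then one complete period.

[10; 1, 1, 2, 1, 1, 20]

a₀ = ⌊√112⌋ = 10.
With m₀=0, d₀=1 and mₖ₊₁ = dₖaₖ − mₖ, dₖ₊₁ = (n − mₖ₊₁²)/dₖ, aₖ₊₁ = ⌊(a₀+mₖ₊₁)/dₖ₊₁⌋:
  k=1: m=10, d=12, a=1
  k=2: m=2, d=9, a=1
  k=3: m=7, d=7, a=2
  k=4: m=7, d=9, a=1
  k=5: m=2, d=12, a=1
  k=6: m=10, d=1, a=20
d=1 and a=2a₀=20 at k=6, so the next step gives (m, d) = (10, 12) again — its k=1 value — and the period has length 6.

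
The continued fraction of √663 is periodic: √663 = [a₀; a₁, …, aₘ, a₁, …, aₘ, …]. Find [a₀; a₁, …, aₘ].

a₀ = ⌊√663⌋ = 25.
With m₀=0, d₀=1 and mₖ₊₁ = dₖaₖ − mₖ, dₖ₊₁ = (n − mₖ₊₁²)/dₖ, aₖ₊₁ = ⌊(a₀+mₖ₊₁)/dₖ₊₁⌋:
  k=1: m=25, d=38, a=1
  k=2: m=13, d=13, a=2
  k=3: m=13, d=38, a=1
  k=4: m=25, d=1, a=50
d=1 and a=2a₀=50 at k=4, so the next step gives (m, d) = (25, 38) again — its k=1 value — and the period has length 4.

[25; 1, 2, 1, 50]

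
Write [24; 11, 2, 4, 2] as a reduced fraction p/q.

Fold from the inside: start with 2/1.
  4 + 1/2 = 9/2
  2 + 2/9 = 20/9
  11 + 9/20 = 229/20
  24 + 20/229 = 5516/229

5516/229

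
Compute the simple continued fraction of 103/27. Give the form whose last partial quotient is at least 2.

[3; 1, 4, 2, 2]

103 = 3·27 + 22
27 = 1·22 + 5
22 = 4·5 + 2
5 = 2·2 + 1
2 = 2·1 + 0  (stop)
So 103/27 = [3; 1, 4, 2, 2].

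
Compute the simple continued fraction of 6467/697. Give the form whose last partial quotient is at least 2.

6467 = 9×697 + 194
697 = 3×194 + 115
194 = 1×115 + 79
115 = 1×79 + 36
79 = 2×36 + 7
36 = 5×7 + 1
7 = 7×1 + 0  (stop)
So 6467/697 = [9; 3, 1, 1, 2, 5, 7].

[9; 3, 1, 1, 2, 5, 7]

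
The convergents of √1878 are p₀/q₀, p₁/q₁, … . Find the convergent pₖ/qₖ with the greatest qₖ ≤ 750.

√1878 = [43; 2, 1, 42, 1, 2, 86, …] (period length 6).
Convergents:
  p_0/q_0 = 43/1
  p_1/q_1 = 87/2
  p_2/q_2 = 130/3
  p_3/q_3 = 5547/128
  p_4/q_4 = 5677/131
  p_5/q_5 = 16901/390
  p_6/q_6 = 1459163/33671
q_5 = 390 ≤ 750 < 33671 = q_6, so the answer is 16901/390.

16901/390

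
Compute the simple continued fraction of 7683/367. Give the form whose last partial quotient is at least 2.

[20; 1, 14, 3, 2, 3]

7683 = 20×367 + 343
367 = 1×343 + 24
343 = 14×24 + 7
24 = 3×7 + 3
7 = 2×3 + 1
3 = 3×1 + 0  (stop)
So 7683/367 = [20; 1, 14, 3, 2, 3].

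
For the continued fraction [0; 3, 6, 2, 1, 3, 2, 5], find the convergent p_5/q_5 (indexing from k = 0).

Using pₖ = aₖpₖ₋₁ + pₖ₋₂, qₖ = aₖqₖ₋₁ + qₖ₋₂ (with p₋₁=1, p₋₂=0, q₋₁=0, q₋₂=1):
  k=0: a=0, p=0, q=1
  k=1: a=3, p=1, q=3
  k=2: a=6, p=6, q=19
  k=3: a=2, p=13, q=41
  k=4: a=1, p=19, q=60
  k=5: a=3, p=70, q=221

70/221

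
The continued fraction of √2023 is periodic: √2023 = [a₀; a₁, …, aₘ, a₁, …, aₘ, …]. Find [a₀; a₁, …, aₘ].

a₀ = ⌊√2023⌋ = 44.
With m₀=0, d₀=1 and mₖ₊₁ = dₖaₖ − mₖ, dₖ₊₁ = (n − mₖ₊₁²)/dₖ, aₖ₊₁ = ⌊(a₀+mₖ₊₁)/dₖ₊₁⌋:
  k=1: m=44, d=87, a=1
  k=2: m=43, d=2, a=43
  k=3: m=43, d=87, a=1
  k=4: m=44, d=1, a=88
d=1 and a=2a₀=88 at k=4, so the next step gives (m, d) = (44, 87) again — its k=1 value — and the period has length 4.

[44; 1, 43, 1, 88]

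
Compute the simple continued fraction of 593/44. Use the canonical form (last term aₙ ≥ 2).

[13; 2, 10, 2]

593 = 13×44 + 21
44 = 2×21 + 2
21 = 10×2 + 1
2 = 2×1 + 0  (stop)
So 593/44 = [13; 2, 10, 2].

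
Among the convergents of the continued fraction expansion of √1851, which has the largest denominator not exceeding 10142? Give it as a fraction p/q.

159143/3699

√1851 = [43; 43, 86, …] (period length 2).
Convergents:
  p_0/q_0 = 43/1
  p_1/q_1 = 1850/43
  p_2/q_2 = 159143/3699
  p_3/q_3 = 6844999/159100
q_2 = 3699 ≤ 10142 < 159100 = q_3, so the answer is 159143/3699.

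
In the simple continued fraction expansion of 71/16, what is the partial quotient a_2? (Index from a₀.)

3

71 = 4·16 + 7   →  a_0 = 4
16 = 2·7 + 2   →  a_1 = 2
7 = 3·2 + 1   →  a_2 = 3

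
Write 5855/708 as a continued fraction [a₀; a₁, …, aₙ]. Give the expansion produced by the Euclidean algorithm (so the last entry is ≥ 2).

[8; 3, 1, 2, 2, 2, 3, 3]

5855 = 8·708 + 191
708 = 3·191 + 135
191 = 1·135 + 56
135 = 2·56 + 23
56 = 2·23 + 10
23 = 2·10 + 3
10 = 3·3 + 1
3 = 3·1 + 0  (stop)
So 5855/708 = [8; 3, 1, 2, 2, 2, 3, 3].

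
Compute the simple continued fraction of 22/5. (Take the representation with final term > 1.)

[4; 2, 2]

22 = 4*5 + 2
5 = 2*2 + 1
2 = 2*1 + 0  (stop)
So 22/5 = [4; 2, 2].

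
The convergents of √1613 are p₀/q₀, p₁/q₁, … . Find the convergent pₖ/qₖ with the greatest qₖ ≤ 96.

1486/37

√1613 = [40; 6, 6, 80, …] (period length 3).
Convergents:
  p_0/q_0 = 40/1
  p_1/q_1 = 241/6
  p_2/q_2 = 1486/37
  p_3/q_3 = 119121/2966
q_2 = 37 ≤ 96 < 2966 = q_3, so the answer is 1486/37.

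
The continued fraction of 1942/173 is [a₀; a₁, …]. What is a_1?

4

1942 = 11·173 + 39   →  a_0 = 11
173 = 4·39 + 17   →  a_1 = 4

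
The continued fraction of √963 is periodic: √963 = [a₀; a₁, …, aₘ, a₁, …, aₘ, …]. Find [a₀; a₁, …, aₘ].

a₀ = ⌊√963⌋ = 31.

[31; 31, 62]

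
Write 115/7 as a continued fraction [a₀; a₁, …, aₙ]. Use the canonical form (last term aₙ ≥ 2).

[16; 2, 3]

115 = 16*7 + 3
7 = 2*3 + 1
3 = 3*1 + 0  (stop)
So 115/7 = [16; 2, 3].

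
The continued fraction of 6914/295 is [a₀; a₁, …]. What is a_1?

2

6914 = 23·295 + 129   →  a_0 = 23
295 = 2·129 + 37   →  a_1 = 2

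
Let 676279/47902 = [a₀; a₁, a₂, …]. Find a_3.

10

676279 = 14·47902 + 5651   →  a_0 = 14
47902 = 8·5651 + 2694   →  a_1 = 8
5651 = 2·2694 + 263   →  a_2 = 2
2694 = 10·263 + 64   →  a_3 = 10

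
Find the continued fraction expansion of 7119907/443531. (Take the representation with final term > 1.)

7119907 = 16*443531 + 23411
443531 = 18*23411 + 22133
23411 = 1*22133 + 1278
22133 = 17*1278 + 407
1278 = 3*407 + 57
407 = 7*57 + 8
57 = 7*8 + 1
8 = 8*1 + 0  (stop)
So 7119907/443531 = [16; 18, 1, 17, 3, 7, 7, 8].

[16; 18, 1, 17, 3, 7, 7, 8]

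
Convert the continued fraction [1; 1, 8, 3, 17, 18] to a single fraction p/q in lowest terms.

16577/8758

Using pₖ = aₖpₖ₋₁ + pₖ₋₂ and qₖ = aₖqₖ₋₁ + qₖ₋₂:
  k=0: a=1, p=1, q=1
  k=1: a=1, p=2, q=1
  k=2: a=8, p=17, q=9
  k=3: a=3, p=53, q=28
  k=4: a=17, p=918, q=485
  k=5: a=18, p=16577, q=8758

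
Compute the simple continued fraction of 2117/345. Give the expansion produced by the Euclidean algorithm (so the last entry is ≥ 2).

2117 = 6·345 + 47
345 = 7·47 + 16
47 = 2·16 + 15
16 = 1·15 + 1
15 = 15·1 + 0  (stop)
So 2117/345 = [6; 7, 2, 1, 15].

[6; 7, 2, 1, 15]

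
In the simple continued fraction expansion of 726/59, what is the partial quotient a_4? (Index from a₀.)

1

726 = 12·59 + 18   →  a_0 = 12
59 = 3·18 + 5   →  a_1 = 3
18 = 3·5 + 3   →  a_2 = 3
5 = 1·3 + 2   →  a_3 = 1
3 = 1·2 + 1   →  a_4 = 1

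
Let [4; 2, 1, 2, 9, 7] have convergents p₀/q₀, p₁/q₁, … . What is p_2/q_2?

Using pₖ = aₖpₖ₋₁ + pₖ₋₂, qₖ = aₖqₖ₋₁ + qₖ₋₂ (with p₋₁=1, p₋₂=0, q₋₁=0, q₋₂=1):
  k=0: a=4, p=4, q=1
  k=1: a=2, p=9, q=2
  k=2: a=1, p=13, q=3

13/3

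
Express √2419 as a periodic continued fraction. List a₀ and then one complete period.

[49; 5, 2, 5, 98]

a₀ = ⌊√2419⌋ = 49.
With m₀=0, d₀=1 and mₖ₊₁ = dₖaₖ − mₖ, dₖ₊₁ = (n − mₖ₊₁²)/dₖ, aₖ₊₁ = ⌊(a₀+mₖ₊₁)/dₖ₊₁⌋:
  k=1: m=49, d=18, a=5
  k=2: m=41, d=41, a=2
  k=3: m=41, d=18, a=5
  k=4: m=49, d=1, a=98
d=1 and a=2a₀=98 at k=4, so the next step gives (m, d) = (49, 18) again — its k=1 value — and the period has length 4.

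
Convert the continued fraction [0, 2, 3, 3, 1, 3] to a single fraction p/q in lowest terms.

49/113

Using pₖ = aₖpₖ₋₁ + pₖ₋₂ and qₖ = aₖqₖ₋₁ + qₖ₋₂:
  k=0: a=0, p=0, q=1
  k=1: a=2, p=1, q=2
  k=2: a=3, p=3, q=7
  k=3: a=3, p=10, q=23
  k=4: a=1, p=13, q=30
  k=5: a=3, p=49, q=113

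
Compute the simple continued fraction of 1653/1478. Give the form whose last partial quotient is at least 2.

1653 = 1×1478 + 175
1478 = 8×175 + 78
175 = 2×78 + 19
78 = 4×19 + 2
19 = 9×2 + 1
2 = 2×1 + 0  (stop)
So 1653/1478 = [1; 8, 2, 4, 9, 2].

[1; 8, 2, 4, 9, 2]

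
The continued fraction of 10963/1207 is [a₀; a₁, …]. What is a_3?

10963 = 9·1207 + 100   →  a_0 = 9
1207 = 12·100 + 7   →  a_1 = 12
100 = 14·7 + 2   →  a_2 = 14
7 = 3·2 + 1   →  a_3 = 3

3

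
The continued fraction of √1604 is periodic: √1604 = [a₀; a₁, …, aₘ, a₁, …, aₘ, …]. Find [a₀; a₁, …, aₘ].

a₀ = ⌊√1604⌋ = 40.
With m₀=0, d₀=1 and mₖ₊₁ = dₖaₖ − mₖ, dₖ₊₁ = (n − mₖ₊₁²)/dₖ, aₖ₊₁ = ⌊(a₀+mₖ₊₁)/dₖ₊₁⌋:
  k=1: m=40, d=4, a=20
  k=2: m=40, d=1, a=80
d=1 and a=2a₀=80 at k=2, so the next step gives (m, d) = (40, 4) again — its k=1 value — and the period has length 2.

[40; 20, 80]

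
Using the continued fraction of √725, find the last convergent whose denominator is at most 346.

√725 = [26; 1, 12, 2, 12, 1, 52, …] (period length 6).
Convergents:
  p_0/q_0 = 26/1
  p_1/q_1 = 27/1
  p_2/q_2 = 350/13
  p_3/q_3 = 727/27
  p_4/q_4 = 9074/337
  p_5/q_5 = 9801/364
q_4 = 337 ≤ 346 < 364 = q_5, so the answer is 9074/337.

9074/337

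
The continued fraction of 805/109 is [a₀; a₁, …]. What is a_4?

805 = 7·109 + 42   →  a_0 = 7
109 = 2·42 + 25   →  a_1 = 2
42 = 1·25 + 17   →  a_2 = 1
25 = 1·17 + 8   →  a_3 = 1
17 = 2·8 + 1   →  a_4 = 2

2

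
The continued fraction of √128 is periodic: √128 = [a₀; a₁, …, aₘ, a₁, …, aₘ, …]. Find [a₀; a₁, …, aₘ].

a₀ = ⌊√128⌋ = 11.
With m₀=0, d₀=1 and mₖ₊₁ = dₖaₖ − mₖ, dₖ₊₁ = (n − mₖ₊₁²)/dₖ, aₖ₊₁ = ⌊(a₀+mₖ₊₁)/dₖ₊₁⌋:
  k=1: m=11, d=7, a=3
  k=2: m=10, d=4, a=5
  k=3: m=10, d=7, a=3
  k=4: m=11, d=1, a=22
d=1 and a=2a₀=22 at k=4, so the next step gives (m, d) = (11, 7) again — its k=1 value — and the period has length 4.

[11; 3, 5, 3, 22]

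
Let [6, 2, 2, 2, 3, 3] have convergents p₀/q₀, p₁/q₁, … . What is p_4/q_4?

263/41

Using pₖ = aₖpₖ₋₁ + pₖ₋₂, qₖ = aₖqₖ₋₁ + qₖ₋₂ (with p₋₁=1, p₋₂=0, q₋₁=0, q₋₂=1):
  k=0: a=6, p=6, q=1
  k=1: a=2, p=13, q=2
  k=2: a=2, p=32, q=5
  k=3: a=2, p=77, q=12
  k=4: a=3, p=263, q=41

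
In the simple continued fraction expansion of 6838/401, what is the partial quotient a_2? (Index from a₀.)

6838 = 17·401 + 21   →  a_0 = 17
401 = 19·21 + 2   →  a_1 = 19
21 = 10·2 + 1   →  a_2 = 10

10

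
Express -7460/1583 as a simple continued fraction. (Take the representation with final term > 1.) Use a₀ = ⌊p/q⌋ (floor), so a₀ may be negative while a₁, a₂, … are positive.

[-5; 3, 2, 11, 2, 9]

-7460 = -5*1583 + 455
1583 = 3*455 + 218
455 = 2*218 + 19
218 = 11*19 + 9
19 = 2*9 + 1
9 = 9*1 + 0  (stop)
So -7460/1583 = [-5; 3, 2, 11, 2, 9].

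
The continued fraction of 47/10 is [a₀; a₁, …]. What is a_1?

1

47 = 4·10 + 7   →  a_0 = 4
10 = 1·7 + 3   →  a_1 = 1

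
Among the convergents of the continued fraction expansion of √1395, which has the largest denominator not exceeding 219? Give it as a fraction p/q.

6088/163

√1395 = [37; 2, 1, 6, 8, 6, 1, 2, 74, …] (period length 8).
Convergents:
  p_0/q_0 = 37/1
  p_1/q_1 = 75/2
  p_2/q_2 = 112/3
  p_3/q_3 = 747/20
  p_4/q_4 = 6088/163
  p_5/q_5 = 37275/998
q_4 = 163 ≤ 219 < 998 = q_5, so the answer is 6088/163.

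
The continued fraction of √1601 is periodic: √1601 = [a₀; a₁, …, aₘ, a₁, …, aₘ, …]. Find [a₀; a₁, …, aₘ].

a₀ = ⌊√1601⌋ = 40.
With m₀=0, d₀=1 and mₖ₊₁ = dₖaₖ − mₖ, dₖ₊₁ = (n − mₖ₊₁²)/dₖ, aₖ₊₁ = ⌊(a₀+mₖ₊₁)/dₖ₊₁⌋:
  k=1: m=40, d=1, a=80
d=1 and a=2a₀=80 at k=1, so the next step gives (m, d) = (40, 1) again — its k=1 value — and the period has length 1.

[40; 80]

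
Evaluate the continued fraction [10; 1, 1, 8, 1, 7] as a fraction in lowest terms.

Fold from the inside: start with 7/1.
  1 + 1/7 = 8/7
  8 + 7/8 = 71/8
  1 + 8/71 = 79/71
  1 + 71/79 = 150/79
  10 + 79/150 = 1579/150

1579/150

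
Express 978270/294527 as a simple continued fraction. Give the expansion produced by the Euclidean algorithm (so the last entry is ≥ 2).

[3; 3, 9, 19, 18, 1, 13, 2]

978270 = 3*294527 + 94689
294527 = 3*94689 + 10460
94689 = 9*10460 + 549
10460 = 19*549 + 29
549 = 18*29 + 27
29 = 1*27 + 2
27 = 13*2 + 1
2 = 2*1 + 0  (stop)
So 978270/294527 = [3; 3, 9, 19, 18, 1, 13, 2].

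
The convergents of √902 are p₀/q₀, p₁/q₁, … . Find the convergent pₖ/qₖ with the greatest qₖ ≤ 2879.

54090/1801

√902 = [30; 30, 60, …] (period length 2).
Convergents:
  p_0/q_0 = 30/1
  p_1/q_1 = 901/30
  p_2/q_2 = 54090/1801
  p_3/q_3 = 1623601/54060
q_2 = 1801 ≤ 2879 < 54060 = q_3, so the answer is 54090/1801.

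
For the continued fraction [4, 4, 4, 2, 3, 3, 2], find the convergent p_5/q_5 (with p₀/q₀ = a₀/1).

1826/431

Using pₖ = aₖpₖ₋₁ + pₖ₋₂, qₖ = aₖqₖ₋₁ + qₖ₋₂ (with p₋₁=1, p₋₂=0, q₋₁=0, q₋₂=1):
  k=0: a=4, p=4, q=1
  k=1: a=4, p=17, q=4
  k=2: a=4, p=72, q=17
  k=3: a=2, p=161, q=38
  k=4: a=3, p=555, q=131
  k=5: a=3, p=1826, q=431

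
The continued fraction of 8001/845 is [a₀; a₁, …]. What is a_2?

7

8001 = 9·845 + 396   →  a_0 = 9
845 = 2·396 + 53   →  a_1 = 2
396 = 7·53 + 25   →  a_2 = 7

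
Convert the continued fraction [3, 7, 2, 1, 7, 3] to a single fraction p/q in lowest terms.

1659/529

Fold from the inside: start with 3/1.
  7 + 1/3 = 22/3
  1 + 3/22 = 25/22
  2 + 22/25 = 72/25
  7 + 25/72 = 529/72
  3 + 72/529 = 1659/529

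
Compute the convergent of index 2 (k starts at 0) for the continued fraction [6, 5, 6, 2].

Using pₖ = aₖpₖ₋₁ + pₖ₋₂, qₖ = aₖqₖ₋₁ + qₖ₋₂ (with p₋₁=1, p₋₂=0, q₋₁=0, q₋₂=1):
  k=0: a=6, p=6, q=1
  k=1: a=5, p=31, q=5
  k=2: a=6, p=192, q=31

192/31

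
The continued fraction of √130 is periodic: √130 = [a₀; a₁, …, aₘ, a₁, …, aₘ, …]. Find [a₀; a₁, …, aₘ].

a₀ = ⌊√130⌋ = 11.
With m₀=0, d₀=1 and mₖ₊₁ = dₖaₖ − mₖ, dₖ₊₁ = (n − mₖ₊₁²)/dₖ, aₖ₊₁ = ⌊(a₀+mₖ₊₁)/dₖ₊₁⌋:
  k=1: m=11, d=9, a=2
  k=2: m=7, d=9, a=2
  k=3: m=11, d=1, a=22
d=1 and a=2a₀=22 at k=3, so the next step gives (m, d) = (11, 9) again — its k=1 value — and the period has length 3.

[11; 2, 2, 22]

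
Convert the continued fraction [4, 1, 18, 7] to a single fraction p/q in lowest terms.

663/134

Using pₖ = aₖpₖ₋₁ + pₖ₋₂ and qₖ = aₖqₖ₋₁ + qₖ₋₂:
  k=0: a=4, p=4, q=1
  k=1: a=1, p=5, q=1
  k=2: a=18, p=94, q=19
  k=3: a=7, p=663, q=134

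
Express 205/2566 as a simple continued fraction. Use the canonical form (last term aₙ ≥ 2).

[0; 12, 1, 1, 14, 7]

205 = 0*2566 + 205
2566 = 12*205 + 106
205 = 1*106 + 99
106 = 1*99 + 7
99 = 14*7 + 1
7 = 7*1 + 0  (stop)
So 205/2566 = [0; 12, 1, 1, 14, 7].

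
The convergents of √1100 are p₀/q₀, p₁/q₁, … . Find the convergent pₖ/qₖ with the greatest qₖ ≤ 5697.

79201/2388

√1100 = [33; 6, 66, …] (period length 2).
Convergents:
  p_0/q_0 = 33/1
  p_1/q_1 = 199/6
  p_2/q_2 = 13167/397
  p_3/q_3 = 79201/2388
  p_4/q_4 = 5240433/158005
q_3 = 2388 ≤ 5697 < 158005 = q_4, so the answer is 79201/2388.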